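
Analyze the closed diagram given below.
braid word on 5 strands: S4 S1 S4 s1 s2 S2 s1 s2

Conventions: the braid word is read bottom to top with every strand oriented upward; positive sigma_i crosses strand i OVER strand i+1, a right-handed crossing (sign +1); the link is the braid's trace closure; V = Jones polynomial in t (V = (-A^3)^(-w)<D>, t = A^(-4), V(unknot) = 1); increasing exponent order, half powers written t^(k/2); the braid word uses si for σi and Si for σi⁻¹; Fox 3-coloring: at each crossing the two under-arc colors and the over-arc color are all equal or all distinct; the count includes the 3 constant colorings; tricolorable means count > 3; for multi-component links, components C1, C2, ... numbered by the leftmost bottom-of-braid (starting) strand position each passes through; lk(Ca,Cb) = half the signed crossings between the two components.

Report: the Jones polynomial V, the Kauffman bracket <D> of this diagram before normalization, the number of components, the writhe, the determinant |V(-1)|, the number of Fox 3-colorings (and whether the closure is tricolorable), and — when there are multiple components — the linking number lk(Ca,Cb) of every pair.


V(t) = t^-3 + t^-2 + t^-1 + 1
bracket: 1 + A^4 + A^8 + A^12, w = 0
3 components, writhe 0, over 8 crossings
lk(C1,C2) = 0
linking number lk(C1,C3) = 0
lk(C2,C3): -1
det 0, colorings 9 of 3^8 — tricolorable
observation: inverse pairs cancel, leaving σ4⁻¹ σ1⁻¹ σ4⁻¹ σ1 σ1 σ2


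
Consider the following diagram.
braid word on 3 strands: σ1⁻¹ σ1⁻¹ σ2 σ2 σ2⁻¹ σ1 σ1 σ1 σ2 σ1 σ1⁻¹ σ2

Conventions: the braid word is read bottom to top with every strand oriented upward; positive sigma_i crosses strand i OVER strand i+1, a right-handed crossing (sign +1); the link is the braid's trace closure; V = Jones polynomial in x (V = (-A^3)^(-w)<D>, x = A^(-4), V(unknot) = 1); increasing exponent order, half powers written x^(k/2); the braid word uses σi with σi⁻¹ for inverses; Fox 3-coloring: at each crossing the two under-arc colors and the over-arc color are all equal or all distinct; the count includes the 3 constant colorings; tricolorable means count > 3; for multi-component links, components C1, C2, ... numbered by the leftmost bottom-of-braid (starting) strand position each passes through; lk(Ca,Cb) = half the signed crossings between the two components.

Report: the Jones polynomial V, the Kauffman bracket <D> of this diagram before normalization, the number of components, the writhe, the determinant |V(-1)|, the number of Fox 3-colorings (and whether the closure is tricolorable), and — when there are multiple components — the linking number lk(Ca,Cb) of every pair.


Jones polynomial: V(x) = 2x - 2x^2 + 3x^3 - 3x^4 + 2x^5 - 2x^6 + x^7
<D> = A^-16 - 2A^-12 + 2A^-8 - 3A^-4 + 3 - 2A^4 + 2A^8; writhe +4
components 1, writhe +4 (12 crossings)
3-colorings: 9 of 3^12, det 15 — tricolorable
note: w = +4 shifts under R1 moves; the (-A^3)^(-4) factor cancels that in V


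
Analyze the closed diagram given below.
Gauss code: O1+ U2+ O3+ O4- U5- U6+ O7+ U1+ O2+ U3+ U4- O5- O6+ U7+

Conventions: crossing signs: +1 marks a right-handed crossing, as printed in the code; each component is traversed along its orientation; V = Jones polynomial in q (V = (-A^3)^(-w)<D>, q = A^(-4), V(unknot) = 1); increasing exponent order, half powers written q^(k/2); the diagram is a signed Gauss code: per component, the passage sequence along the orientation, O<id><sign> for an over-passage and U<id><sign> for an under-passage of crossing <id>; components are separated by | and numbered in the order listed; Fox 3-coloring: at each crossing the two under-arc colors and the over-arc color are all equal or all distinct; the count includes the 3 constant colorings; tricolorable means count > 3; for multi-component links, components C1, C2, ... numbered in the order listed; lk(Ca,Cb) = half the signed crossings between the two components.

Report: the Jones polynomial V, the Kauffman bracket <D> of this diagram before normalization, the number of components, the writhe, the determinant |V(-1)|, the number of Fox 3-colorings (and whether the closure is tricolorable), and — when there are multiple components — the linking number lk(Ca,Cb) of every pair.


V = q + q^3 - q^4
<D> = A^-7 - A^-3 - A^5 (w = +3)
1 component over 7 crossings, w = +3
9 Fox colorings among 3^7, |V(-1)| = 3: tricolorable
why: w = +3 (over 7 crossings) is diagram-only; (-A^3)^(-3) removes it from V


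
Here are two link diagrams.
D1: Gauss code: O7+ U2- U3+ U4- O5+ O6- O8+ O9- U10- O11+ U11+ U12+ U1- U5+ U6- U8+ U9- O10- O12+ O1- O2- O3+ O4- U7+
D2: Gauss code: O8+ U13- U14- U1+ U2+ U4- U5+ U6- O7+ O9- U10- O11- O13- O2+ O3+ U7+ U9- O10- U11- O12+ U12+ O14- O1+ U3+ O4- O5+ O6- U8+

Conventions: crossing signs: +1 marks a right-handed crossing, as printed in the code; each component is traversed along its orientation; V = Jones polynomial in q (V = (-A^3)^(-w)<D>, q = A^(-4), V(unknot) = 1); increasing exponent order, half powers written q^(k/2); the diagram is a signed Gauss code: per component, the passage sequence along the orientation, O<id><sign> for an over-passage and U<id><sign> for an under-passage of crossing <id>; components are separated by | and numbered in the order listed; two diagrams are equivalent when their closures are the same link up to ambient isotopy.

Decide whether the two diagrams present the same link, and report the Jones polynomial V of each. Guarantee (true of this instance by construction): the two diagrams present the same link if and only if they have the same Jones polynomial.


equivalent: yes
V(D1) = 1  (w 0, c 12, <D> = 1)
D2 (bracket 1; 14 crossings at w = 0): V = 1
why: one V(q) for all 2 diagrams — one class (guaranteed)


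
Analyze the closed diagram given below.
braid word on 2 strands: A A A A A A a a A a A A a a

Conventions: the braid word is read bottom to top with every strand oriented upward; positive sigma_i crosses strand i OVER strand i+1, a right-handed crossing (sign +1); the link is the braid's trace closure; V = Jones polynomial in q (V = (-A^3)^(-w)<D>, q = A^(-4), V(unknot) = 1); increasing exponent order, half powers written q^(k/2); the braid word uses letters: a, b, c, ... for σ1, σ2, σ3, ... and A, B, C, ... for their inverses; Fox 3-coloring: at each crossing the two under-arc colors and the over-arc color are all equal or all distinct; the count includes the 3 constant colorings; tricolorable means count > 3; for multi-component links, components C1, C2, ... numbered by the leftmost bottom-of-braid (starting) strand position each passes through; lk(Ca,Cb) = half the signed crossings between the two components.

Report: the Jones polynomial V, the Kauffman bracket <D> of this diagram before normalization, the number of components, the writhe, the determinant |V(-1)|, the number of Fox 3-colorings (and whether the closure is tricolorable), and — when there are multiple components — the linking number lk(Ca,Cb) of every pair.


V(q) = -q^(-11/2) + q^(-9/2) - q^(-7/2) - q^(-3/2)
bracket: -A^-6 - A^2 + A^6 - A^10, w = -4
2 components, writhe -4, over 14 crossings
lk(C1,C2) = -2
det 4, colorings 3 of 3^14 — not tricolorable
observation: span 4 respects span(V) <= c + mu - 1 = 15 for this 2-component diagram


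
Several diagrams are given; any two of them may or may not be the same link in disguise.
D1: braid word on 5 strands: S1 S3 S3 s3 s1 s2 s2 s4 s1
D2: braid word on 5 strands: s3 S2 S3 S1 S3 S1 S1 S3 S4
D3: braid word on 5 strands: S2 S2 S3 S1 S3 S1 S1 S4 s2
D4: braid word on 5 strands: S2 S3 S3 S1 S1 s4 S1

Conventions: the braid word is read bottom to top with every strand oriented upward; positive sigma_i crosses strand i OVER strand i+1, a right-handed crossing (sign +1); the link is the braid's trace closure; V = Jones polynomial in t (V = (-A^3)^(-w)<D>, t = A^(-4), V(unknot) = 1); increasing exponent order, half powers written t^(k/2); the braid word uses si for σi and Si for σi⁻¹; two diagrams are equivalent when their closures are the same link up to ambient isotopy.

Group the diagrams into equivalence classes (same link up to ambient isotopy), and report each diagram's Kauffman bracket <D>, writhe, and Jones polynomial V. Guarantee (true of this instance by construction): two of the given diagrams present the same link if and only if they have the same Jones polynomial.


classes: {D1} | {D2, D3, D4}
V(D1) = -t^(1/2) - t^(5/2)  [9 crossings, <D> = A^-1 + A^7, w = +3]
V(D2) = t^(-13/2) - t^(-11/2) + t^(-9/2) - 2t^(-7/2) - t^(-3/2)  [9 crossings, <D> = A^-15 + 2A^-7 - A^-3 + A - A^5, w = -7]
V(D3) = t^(-13/2) - t^(-11/2) + t^(-9/2) - 2t^(-7/2) - t^(-3/2)  [9 crossings, <D> = A^-15 + 2A^-7 - A^-3 + A - A^5, w = -7]
V(D4) = t^(-13/2) - t^(-11/2) + t^(-9/2) - 2t^(-7/2) - t^(-3/2)  [7 crossings, <D> = A^-9 + 2A^-1 - A^3 + A^7 - A^11, w = -5]
note: 2 values of V(t) split the 4 diagrams


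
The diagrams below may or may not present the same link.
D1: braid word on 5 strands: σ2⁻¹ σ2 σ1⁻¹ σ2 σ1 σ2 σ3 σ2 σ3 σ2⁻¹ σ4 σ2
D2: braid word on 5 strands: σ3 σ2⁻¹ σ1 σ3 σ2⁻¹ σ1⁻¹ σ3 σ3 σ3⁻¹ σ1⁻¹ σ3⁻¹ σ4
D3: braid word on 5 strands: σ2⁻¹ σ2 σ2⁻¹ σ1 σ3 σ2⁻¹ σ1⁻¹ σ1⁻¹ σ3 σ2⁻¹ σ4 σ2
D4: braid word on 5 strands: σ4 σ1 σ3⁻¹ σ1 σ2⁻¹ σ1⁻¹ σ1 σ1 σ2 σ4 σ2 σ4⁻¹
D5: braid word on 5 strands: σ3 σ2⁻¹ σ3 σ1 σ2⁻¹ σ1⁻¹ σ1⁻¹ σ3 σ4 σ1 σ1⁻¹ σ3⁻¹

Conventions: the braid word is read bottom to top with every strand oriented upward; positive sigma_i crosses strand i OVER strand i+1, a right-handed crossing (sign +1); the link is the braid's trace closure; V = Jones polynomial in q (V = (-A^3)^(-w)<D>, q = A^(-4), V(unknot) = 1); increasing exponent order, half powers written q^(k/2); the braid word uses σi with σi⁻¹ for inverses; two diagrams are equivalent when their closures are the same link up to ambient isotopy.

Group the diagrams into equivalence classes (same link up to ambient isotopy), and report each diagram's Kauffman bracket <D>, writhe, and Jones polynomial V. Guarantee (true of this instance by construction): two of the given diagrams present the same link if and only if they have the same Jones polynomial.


equivalence classes: {D1} | {D2, D3, D5} | {D4}
D1 (bracket -A^2 + A^6 + A^14; 12 crossings at w = +6): V = q + q^3 - q^4
D2 (bracket A^-8 - A^-4 + 2 - 2A^4 + A^8 - A^12 + A^16; 12 crossings at w = 0): V = q^-4 - q^-3 + q^-2 - 2q^-1 + 2 - q + q^2
V(D3) = q^-4 - q^-3 + q^-2 - 2q^-1 + 2 - q + q^2  [12 crossings, <D> = A^-8 - A^-4 + 2 - 2A^4 + A^8 - A^12 + A^16, w = 0]
V(D4) = q - q^2 + 2q^3 - q^4 + q^5 - q^6  (w +4, c 12, <D> = -A^-12 + A^-8 - A^-4 + 2 - A^4 + A^8)
V(D5) = q^-4 - q^-3 + q^-2 - 2q^-1 + 2 - q + q^2  [12 crossings, <D> = A^-8 - A^-4 + 2 - 2A^4 + A^8 - A^12 + A^16, w = 0]
observation: 3 classes among 5 diagrams; unequal V(q) rules out equality


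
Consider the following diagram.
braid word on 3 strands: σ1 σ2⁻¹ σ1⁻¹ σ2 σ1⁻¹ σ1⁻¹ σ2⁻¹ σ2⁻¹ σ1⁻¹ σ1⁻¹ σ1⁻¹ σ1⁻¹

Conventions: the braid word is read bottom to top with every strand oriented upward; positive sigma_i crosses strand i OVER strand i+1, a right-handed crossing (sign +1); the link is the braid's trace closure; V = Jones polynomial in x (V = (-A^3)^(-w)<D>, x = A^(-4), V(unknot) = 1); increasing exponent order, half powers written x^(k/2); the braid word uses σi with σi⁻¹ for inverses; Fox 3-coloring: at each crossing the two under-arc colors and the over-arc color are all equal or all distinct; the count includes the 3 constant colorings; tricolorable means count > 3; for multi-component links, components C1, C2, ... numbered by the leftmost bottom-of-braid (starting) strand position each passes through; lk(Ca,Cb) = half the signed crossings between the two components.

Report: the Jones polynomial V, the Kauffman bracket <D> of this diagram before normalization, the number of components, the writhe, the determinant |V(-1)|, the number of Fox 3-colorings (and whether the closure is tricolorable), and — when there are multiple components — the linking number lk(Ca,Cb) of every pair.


Jones polynomial: V(x) = -x^-8 + x^-5 + x^-3
<D> = A^-12 + A^-4 - A^8; writhe -8
components 1, writhe -8 (12 crossings)
3-colorings: 9 of 3^12, det 3 — tricolorable
note: |V(-1)| = 3: so tricolorable, since 3 divides 3


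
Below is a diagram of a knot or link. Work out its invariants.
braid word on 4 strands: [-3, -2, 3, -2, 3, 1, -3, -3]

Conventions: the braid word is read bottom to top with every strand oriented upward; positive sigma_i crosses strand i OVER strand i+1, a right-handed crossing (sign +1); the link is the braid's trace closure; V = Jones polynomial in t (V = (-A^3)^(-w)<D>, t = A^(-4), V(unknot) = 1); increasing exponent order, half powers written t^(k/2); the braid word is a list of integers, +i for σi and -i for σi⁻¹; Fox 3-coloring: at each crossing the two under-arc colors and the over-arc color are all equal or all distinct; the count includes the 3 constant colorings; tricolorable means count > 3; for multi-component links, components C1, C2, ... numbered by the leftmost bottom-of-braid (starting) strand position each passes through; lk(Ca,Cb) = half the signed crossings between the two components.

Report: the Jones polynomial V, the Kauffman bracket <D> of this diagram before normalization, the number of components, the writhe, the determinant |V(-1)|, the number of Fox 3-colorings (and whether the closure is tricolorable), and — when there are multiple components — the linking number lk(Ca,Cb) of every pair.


Jones polynomial: V(t) = -t^(-9/2) - t^(-5/2) + t^(-3/2) - t^(-1/2)
<D> = -A^-4 + 1 - A^4 - A^12; writhe -2
components 2, writhe -2 (8 crossings)
linking number lk(C1,C2) = -2
3-colorings: 3 of 3^8, det 4 — not tricolorable
note: the span of V is 4, within the link bound 8 + 2 - 1


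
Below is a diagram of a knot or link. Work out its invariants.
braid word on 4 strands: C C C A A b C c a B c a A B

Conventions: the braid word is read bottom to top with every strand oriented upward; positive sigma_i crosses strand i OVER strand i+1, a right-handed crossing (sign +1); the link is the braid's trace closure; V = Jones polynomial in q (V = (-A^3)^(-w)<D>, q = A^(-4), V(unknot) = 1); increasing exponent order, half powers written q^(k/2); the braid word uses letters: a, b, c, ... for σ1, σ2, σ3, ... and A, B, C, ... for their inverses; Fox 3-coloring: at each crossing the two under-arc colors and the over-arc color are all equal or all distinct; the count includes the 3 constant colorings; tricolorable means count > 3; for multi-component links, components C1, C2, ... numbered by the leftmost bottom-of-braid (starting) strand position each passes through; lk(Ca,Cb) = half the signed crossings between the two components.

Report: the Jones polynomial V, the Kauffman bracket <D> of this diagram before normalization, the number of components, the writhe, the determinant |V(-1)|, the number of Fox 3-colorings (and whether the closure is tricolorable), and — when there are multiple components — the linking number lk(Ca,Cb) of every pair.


V = -q^(-15/2) + 2q^(-13/2) - 2q^(-11/2) + 2q^(-9/2) - 3q^(-7/2) + q^(-5/2) - q^(-3/2)
<D> = -A^-6 + A^-2 - 3A^2 + 2A^6 - 2A^10 + 2A^14 - A^18 (w = -4)
2 components over 14 crossings, w = -4
lk(C1,C2): -2
9 Fox colorings among 3^14, |V(-1)| = 12: tricolorable
why: the word shrinks to σ3⁻¹ σ3⁻¹ σ3⁻¹ σ1⁻¹ σ1⁻¹ σ2 σ1 σ2⁻¹ σ3 σ2⁻¹ after cancelling


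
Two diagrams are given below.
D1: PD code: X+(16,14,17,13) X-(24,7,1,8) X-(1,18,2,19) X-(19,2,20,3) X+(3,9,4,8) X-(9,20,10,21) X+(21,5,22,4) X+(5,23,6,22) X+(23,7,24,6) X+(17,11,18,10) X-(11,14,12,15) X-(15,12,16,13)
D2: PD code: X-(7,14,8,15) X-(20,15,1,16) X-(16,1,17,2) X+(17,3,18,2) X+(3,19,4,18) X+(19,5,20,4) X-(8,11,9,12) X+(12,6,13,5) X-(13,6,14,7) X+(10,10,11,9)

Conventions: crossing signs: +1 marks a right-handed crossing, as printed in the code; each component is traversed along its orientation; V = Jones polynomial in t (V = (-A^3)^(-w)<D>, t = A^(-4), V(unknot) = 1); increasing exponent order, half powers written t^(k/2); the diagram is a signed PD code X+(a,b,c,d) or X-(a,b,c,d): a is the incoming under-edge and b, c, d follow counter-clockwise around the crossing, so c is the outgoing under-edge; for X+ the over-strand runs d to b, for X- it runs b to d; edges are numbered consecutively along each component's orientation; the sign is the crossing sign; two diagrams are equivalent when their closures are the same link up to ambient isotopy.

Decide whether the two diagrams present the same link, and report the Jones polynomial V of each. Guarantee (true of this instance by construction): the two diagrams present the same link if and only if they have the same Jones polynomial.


equivalent: no
D1 (bracket -A^-12 + 2A^-8 - 2A^-4 + 3 - 2A^4 + 2A^8 - A^12; 12 crossings at w = 0): V = -t^-3 + 2t^-2 - 2t^-1 + 3 - 2t + 2t^2 - t^3
V(D2) = 1  (w 0, c 10, <D> = 1)
key observation: 2 classes among 2 diagrams; unequal V(t) rules out equality


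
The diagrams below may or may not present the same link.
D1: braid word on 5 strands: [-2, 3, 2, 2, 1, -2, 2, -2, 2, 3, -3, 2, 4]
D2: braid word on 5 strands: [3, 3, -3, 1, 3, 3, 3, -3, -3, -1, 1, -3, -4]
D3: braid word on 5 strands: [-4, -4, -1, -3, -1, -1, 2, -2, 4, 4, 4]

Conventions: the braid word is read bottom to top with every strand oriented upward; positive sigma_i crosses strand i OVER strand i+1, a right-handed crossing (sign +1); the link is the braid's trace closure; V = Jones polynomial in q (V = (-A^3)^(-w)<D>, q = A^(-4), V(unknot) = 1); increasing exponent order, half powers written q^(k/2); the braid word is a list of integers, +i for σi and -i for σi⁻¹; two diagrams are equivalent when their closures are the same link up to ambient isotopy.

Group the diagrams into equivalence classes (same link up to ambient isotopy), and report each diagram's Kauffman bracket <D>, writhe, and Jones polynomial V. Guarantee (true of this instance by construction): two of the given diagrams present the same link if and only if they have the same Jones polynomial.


grouping into links: {D1} | {D2} | {D3}
V(D1) = -q^(1/2) - q^(5/2)  (w +5, c 13, <D> = A^5 + A^13)
V(D2) = -q^(-1/2) - q^(1/2)  (w +1, c 13, <D> = A + A^5)
V(D3) = q^(-9/2) - q^(-5/2) - q^(-3/2) - q^(-1/2)  [11 crossings, <D> = A^-7 + A^-3 + A - A^9, w = -3]
why: comparing 3 Jones polynomials yields 3 groups


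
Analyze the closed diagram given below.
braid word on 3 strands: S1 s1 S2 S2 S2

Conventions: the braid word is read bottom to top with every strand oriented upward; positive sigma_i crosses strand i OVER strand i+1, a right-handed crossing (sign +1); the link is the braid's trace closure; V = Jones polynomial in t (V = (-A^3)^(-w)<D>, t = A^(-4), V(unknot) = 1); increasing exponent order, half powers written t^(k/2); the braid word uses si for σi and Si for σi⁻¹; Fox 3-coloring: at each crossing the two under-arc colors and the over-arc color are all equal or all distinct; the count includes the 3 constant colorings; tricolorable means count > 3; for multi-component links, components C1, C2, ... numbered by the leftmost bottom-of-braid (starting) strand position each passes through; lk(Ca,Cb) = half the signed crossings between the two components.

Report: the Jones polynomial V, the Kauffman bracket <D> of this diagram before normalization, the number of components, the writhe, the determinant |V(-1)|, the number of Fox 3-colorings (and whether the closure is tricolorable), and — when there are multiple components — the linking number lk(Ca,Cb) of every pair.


V(t) = t^(-9/2) - t^(-5/2) - t^(-3/2) - t^(-1/2)
bracket: A^-7 + A^-3 + A - A^9, w = -3
2 components, writhe -3, over 5 crossings
lk(C1,C2) = 0
det 0, colorings 27 of 3^5 — tricolorable
observation: w = -3 shifts under R1 moves; the (-A^3)^(3) factor cancels that in V


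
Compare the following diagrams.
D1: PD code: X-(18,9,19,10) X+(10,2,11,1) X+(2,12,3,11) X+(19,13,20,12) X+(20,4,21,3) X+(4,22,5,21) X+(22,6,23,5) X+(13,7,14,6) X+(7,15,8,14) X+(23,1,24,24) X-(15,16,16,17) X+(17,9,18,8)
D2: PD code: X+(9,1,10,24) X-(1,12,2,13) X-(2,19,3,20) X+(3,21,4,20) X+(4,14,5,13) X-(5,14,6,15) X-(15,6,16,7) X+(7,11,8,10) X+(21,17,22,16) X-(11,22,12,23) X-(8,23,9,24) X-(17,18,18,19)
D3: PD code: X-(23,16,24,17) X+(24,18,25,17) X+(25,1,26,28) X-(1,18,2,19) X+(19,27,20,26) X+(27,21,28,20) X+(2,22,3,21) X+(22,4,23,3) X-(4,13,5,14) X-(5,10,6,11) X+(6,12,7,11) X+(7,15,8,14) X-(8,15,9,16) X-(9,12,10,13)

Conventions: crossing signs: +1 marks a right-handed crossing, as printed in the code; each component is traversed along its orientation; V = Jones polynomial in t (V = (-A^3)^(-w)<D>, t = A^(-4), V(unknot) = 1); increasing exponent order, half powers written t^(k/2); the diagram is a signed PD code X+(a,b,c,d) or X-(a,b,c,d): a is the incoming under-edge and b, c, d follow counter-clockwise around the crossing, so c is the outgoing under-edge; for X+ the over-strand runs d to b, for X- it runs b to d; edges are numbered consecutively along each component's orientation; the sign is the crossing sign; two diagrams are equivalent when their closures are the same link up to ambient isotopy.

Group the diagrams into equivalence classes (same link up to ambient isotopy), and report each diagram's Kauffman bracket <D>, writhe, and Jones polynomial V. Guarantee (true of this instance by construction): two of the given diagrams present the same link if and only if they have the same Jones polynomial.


classes: {D1} | {D2} | {D3}
V(D1) = t^3 + t^5 - t^8  [12 crossings, <D> = -A^-8 + A^4 + A^12, w = +8]
D2 (bracket A^-2 + A^6 - A^10; 12 crossings at w = -2): V = -t^-4 + t^-3 + t^-1
V(D3) = t - t^2 + 2t^3 - t^4 + t^5 - t^6  [14 crossings, <D> = -A^-18 + A^-14 - A^-10 + 2A^-6 - A^-2 + A^2, w = +2]
note: comparing 3 Jones polynomials yields 3 groups


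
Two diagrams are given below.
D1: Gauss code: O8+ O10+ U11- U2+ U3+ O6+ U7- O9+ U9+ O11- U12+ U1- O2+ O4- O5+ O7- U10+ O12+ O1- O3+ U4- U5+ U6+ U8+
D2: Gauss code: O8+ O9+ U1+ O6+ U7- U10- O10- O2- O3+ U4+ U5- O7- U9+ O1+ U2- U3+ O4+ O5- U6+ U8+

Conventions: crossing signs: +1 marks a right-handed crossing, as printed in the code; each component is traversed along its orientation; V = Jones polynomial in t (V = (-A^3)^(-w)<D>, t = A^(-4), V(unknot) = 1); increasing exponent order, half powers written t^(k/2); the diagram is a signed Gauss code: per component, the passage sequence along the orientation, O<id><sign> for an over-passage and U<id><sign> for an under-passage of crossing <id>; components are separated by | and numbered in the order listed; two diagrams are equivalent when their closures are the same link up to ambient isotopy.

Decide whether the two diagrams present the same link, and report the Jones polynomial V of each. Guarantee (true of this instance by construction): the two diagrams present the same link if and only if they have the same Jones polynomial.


equivalent: yes
D1 (bracket -A^-4 + 1 + A^8; 12 crossings at w = +4): V = t + t^3 - t^4
V(D2) = t + t^3 - t^4  (w +2, c 10, <D> = -A^-10 + A^-6 + A^2)
key observation: one V(t) for all 2 diagrams — one class (guaranteed)


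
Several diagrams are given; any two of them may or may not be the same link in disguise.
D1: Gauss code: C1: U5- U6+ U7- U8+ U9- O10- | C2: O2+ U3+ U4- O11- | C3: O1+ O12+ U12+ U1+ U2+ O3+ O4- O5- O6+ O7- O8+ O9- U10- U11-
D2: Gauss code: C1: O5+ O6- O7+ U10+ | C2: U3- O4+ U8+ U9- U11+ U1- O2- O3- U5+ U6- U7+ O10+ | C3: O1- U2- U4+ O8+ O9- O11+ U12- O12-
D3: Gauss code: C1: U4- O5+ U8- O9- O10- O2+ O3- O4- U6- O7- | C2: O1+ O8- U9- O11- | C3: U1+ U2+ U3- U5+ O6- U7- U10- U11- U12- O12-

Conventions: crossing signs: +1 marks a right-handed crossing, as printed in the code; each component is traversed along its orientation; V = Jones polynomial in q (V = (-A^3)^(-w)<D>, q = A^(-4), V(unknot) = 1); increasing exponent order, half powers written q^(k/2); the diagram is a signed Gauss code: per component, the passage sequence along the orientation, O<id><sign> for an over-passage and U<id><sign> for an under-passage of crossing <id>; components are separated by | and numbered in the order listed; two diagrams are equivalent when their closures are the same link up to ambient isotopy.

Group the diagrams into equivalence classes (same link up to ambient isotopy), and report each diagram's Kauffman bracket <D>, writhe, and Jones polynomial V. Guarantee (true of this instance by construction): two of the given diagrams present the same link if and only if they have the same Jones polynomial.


classes: {D1} | {D2} | {D3}
V(D1) = q^-3 + q^-2 + q^-1 + 1  [12 crossings, <D> = 1 + A^4 + A^8 + A^12, w = 0]
V(D2) = 1 + q + q^2 + q^3  [12 crossings, <D> = A^-12 + A^-8 + A^-4 + 1, w = 0]
D3 (bracket A^-14 + 2A^-6 + A^2; 12 crossings at w = -6): V = q^-5 + 2q^-3 + q^-1
note: 3 classes among 3 diagrams; unequal V(q) rules out equality


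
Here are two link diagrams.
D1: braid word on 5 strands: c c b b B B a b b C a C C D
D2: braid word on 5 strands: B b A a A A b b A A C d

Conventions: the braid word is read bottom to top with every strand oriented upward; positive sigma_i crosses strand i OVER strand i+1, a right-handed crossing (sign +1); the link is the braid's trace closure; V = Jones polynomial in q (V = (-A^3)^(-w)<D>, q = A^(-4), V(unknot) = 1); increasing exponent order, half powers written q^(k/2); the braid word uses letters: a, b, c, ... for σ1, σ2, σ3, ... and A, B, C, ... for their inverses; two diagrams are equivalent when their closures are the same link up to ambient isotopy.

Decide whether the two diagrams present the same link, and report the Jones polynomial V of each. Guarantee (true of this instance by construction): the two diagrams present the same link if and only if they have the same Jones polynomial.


equivalent: no
D1 (bracket A^-14 + 2A^-6 + A^2; 14 crossings at w = +2): V = q + 2q^3 + q^5
D2 (bracket A^-10 + 2A^-2 - A^2 + 2A^6 - A^10 + A^14; 12 crossings at w = -2): V = q^-5 - q^-4 + 2q^-3 - q^-2 + 2q^-1 + q
key observation: 2 classes among 2 diagrams; unequal V(q) rules out equality


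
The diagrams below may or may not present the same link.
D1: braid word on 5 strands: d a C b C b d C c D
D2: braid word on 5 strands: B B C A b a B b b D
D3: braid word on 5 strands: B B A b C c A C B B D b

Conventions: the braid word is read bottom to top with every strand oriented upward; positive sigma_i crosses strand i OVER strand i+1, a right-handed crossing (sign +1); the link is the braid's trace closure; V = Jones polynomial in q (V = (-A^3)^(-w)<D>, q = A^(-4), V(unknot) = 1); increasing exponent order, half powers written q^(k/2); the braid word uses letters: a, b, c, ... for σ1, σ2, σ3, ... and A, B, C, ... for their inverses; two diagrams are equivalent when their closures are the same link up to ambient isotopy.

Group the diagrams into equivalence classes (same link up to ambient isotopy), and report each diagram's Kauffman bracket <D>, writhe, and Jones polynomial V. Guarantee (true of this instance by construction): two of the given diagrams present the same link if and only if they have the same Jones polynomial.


classes: {D1} | {D2} | {D3}
V(D1) = q^-2 - q^-1 + 1 - q + q^2  [10 crossings, <D> = A^-2 - A^2 + A^6 - A^10 + A^14, w = +2]
V(D2) = 1  (w -2, c 10, <D> = A^-6)
V(D3) = -q^-6 + q^-5 - q^-4 + 2q^-3 - q^-2 + q^-1  (w -6, c 12, <D> = A^-14 - A^-10 + 2A^-6 - A^-2 + A^2 - A^6)
insight: 3 values of V(q) split the 3 diagrams


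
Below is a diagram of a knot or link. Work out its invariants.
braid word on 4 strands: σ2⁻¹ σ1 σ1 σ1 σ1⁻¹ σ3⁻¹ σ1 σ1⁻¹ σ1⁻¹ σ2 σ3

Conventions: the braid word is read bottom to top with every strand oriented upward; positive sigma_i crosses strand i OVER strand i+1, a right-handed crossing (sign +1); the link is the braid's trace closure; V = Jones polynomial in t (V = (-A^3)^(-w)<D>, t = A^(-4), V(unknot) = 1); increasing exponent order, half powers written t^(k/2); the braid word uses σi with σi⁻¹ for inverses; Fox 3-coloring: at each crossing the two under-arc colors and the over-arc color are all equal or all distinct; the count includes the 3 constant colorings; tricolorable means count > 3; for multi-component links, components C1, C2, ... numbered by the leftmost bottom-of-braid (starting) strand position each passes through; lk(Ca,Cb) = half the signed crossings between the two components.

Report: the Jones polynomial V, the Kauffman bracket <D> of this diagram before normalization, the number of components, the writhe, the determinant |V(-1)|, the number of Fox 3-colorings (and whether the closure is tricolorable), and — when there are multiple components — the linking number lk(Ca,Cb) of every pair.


V = 1
<D> = -A^3 (w = +1)
1 component over 11 crossings, w = +1
3 Fox colorings among 3^11, |V(-1)| = 1: not tricolorable
why: w = +1 (over 11 crossings) is diagram-only; (-A^3)^(-1) removes it from V


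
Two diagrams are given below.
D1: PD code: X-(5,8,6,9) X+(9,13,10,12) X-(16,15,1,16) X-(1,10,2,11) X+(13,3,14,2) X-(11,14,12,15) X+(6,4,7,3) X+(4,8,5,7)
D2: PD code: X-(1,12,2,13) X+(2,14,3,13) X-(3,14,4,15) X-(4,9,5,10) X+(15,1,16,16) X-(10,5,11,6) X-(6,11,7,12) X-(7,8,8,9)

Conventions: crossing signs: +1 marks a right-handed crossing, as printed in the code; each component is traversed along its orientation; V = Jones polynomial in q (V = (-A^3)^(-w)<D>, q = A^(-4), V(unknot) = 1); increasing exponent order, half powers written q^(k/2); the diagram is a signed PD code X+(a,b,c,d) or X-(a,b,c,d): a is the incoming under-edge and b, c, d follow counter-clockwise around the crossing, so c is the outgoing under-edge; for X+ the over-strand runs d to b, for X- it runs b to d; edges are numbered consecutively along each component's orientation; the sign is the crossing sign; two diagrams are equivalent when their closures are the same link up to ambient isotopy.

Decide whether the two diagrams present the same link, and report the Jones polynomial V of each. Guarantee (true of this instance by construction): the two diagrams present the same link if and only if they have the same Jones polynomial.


equivalent: no
V(D1) = q^-2 - q^-1 + 1 - q + q^2  (w 0, c 8, <D> = A^-8 - A^-4 + 1 - A^4 + A^8)
V(D2) = -q^-4 + q^-3 + q^-1  [8 crossings, <D> = A^-8 + 1 - A^4, w = -4]
key observation: V(q) takes 2 values over 2 diagrams, fixing the grouping


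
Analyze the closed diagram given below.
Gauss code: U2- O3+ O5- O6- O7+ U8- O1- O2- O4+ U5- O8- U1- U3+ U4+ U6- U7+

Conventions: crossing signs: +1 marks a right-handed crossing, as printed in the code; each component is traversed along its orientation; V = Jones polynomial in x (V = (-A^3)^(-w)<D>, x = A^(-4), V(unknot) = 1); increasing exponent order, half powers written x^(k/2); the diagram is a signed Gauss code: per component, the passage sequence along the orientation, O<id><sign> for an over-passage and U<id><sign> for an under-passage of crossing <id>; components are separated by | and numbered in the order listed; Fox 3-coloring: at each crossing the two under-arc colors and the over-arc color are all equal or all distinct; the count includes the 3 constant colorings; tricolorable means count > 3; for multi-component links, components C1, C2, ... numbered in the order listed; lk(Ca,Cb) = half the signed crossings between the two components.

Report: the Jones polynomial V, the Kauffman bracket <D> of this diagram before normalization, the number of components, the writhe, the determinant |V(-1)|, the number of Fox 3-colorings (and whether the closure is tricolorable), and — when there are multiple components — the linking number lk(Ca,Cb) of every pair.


Jones polynomial: V(x) = -x^-4 + x^-3 + x^-1
<D> = A^-2 + A^6 - A^10; writhe -2
components 1, writhe -2 (8 crossings)
3-colorings: 9 of 3^8, det 3 — tricolorable
note: the span of V is 3, forcing >= 3 crossings in any diagram


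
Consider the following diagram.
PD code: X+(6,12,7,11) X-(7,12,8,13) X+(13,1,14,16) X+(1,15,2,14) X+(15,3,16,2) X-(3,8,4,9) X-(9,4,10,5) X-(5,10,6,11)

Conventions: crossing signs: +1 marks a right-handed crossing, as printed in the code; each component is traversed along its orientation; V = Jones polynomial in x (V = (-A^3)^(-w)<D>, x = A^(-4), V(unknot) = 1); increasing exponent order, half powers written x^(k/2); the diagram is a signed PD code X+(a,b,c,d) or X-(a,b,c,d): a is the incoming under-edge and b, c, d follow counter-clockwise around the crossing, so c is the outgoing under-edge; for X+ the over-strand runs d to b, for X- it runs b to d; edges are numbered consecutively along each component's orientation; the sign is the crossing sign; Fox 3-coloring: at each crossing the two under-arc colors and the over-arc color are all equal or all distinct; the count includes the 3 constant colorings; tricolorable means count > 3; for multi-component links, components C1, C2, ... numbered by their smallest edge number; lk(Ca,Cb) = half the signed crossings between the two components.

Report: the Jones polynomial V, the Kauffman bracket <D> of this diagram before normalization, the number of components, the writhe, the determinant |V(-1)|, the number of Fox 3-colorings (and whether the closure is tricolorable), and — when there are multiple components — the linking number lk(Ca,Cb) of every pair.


V = -x^-3 + x^-2 - x^-1 + 3 - x + x^2 - x^3
<D> = -A^-12 + A^-8 - A^-4 + 3 - A^4 + A^8 - A^12 (w = 0)
1 component over 8 crossings, w = 0
27 Fox colorings among 3^8, |V(-1)| = 9: tricolorable
why: |V(-1)| = 9: so tricolorable, since 3 divides 9


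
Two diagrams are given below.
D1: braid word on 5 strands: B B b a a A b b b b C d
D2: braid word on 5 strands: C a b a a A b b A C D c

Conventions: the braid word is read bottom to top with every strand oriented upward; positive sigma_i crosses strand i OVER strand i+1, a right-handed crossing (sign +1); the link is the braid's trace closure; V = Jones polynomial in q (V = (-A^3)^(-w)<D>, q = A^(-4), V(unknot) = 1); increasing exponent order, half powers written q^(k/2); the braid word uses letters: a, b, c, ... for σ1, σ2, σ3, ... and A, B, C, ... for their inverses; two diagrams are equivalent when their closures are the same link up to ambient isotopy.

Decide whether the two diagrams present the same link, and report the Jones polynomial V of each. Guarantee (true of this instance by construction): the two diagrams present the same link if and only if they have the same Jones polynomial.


equivalent: yes
D1 (bracket -A^-4 + 1 + A^8; 12 crossings at w = +4): V = q + q^3 - q^4
V(D2) = q + q^3 - q^4  [12 crossings, <D> = -A^-10 + A^-6 + A^2, w = +2]
observation: Markov moves rewrite D1 (12 crossings) into D2 (12)


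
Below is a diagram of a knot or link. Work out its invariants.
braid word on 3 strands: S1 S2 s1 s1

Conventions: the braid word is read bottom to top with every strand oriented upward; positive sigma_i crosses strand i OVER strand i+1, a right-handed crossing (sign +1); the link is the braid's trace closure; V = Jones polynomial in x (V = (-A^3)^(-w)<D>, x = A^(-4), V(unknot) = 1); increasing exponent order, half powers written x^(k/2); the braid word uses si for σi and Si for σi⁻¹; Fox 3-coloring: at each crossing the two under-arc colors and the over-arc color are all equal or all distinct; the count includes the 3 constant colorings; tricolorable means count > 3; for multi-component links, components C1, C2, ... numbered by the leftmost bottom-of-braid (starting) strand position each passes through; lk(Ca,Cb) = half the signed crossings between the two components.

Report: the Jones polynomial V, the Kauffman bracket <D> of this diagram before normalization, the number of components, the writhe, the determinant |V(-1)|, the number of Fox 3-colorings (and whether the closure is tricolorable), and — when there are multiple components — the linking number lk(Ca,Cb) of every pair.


V(x) = 1
bracket: 1, w = 0
1 component, writhe 0, over 4 crossings
det 1, colorings 3 of 3^4 — not tricolorable
observation: |V(-1)| = 1: so not tricolorable, since 3 does not divide 1


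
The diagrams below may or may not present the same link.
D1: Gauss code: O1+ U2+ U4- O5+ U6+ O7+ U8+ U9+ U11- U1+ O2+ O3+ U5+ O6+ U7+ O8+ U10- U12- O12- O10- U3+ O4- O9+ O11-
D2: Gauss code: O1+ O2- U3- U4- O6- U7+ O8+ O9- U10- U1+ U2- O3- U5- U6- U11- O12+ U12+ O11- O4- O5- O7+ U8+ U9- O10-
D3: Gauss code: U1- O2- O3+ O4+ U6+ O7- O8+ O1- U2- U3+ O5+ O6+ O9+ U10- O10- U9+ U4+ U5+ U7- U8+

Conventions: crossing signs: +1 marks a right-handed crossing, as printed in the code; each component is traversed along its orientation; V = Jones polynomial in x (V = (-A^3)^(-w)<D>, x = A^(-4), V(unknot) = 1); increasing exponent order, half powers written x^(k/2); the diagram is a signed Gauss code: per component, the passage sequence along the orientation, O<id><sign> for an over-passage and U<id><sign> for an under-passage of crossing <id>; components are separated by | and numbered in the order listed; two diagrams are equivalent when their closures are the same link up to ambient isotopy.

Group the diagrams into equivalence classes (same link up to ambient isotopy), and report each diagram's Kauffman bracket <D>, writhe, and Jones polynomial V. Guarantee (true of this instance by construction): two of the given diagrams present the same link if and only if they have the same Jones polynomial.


classes: {D1} | {D2} | {D3}
V(D1) = x^2 - x^3 + 2x^4 - 2x^5 + 3x^6 - 2x^7 + x^8 - x^9  [12 crossings, <D> = -A^-24 + A^-20 - 2A^-16 + 3A^-12 - 2A^-8 + 2A^-4 - 1 + A^4, w = +4]
V(D2) = -x^-4 + x^-3 + x^-1  (w -4, c 12, <D> = A^-8 + 1 - A^4)
V(D3) = 1  (w +2, c 10, <D> = A^6)
insight: 3 classes among 3 diagrams; unequal V(x) rules out equality


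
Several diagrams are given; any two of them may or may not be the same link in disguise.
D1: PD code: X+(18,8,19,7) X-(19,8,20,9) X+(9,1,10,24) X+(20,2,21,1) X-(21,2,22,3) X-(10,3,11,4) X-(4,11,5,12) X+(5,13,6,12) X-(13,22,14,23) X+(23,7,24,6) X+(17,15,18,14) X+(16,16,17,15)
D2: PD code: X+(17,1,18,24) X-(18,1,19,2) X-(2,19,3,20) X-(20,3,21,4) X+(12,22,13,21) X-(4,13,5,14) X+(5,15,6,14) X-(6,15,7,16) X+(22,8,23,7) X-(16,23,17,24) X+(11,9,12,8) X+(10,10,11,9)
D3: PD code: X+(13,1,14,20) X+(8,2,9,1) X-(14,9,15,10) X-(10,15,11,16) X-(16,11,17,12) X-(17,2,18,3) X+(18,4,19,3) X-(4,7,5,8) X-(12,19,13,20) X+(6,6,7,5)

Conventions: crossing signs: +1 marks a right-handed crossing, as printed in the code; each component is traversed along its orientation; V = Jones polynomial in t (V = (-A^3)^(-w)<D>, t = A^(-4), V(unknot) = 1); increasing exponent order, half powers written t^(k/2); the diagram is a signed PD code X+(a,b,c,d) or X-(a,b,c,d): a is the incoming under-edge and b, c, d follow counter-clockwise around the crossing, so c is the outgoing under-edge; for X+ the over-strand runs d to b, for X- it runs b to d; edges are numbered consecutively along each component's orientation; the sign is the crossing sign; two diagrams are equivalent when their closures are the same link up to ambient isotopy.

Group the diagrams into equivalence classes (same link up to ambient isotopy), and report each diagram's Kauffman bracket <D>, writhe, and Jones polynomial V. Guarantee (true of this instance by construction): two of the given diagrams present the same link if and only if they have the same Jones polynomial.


grouping into links: {D1} | {D2} | {D3}
V(D1) = 1  (w +2, c 12, <D> = A^6)
V(D2) = t^-5 - 2t^-4 + 2t^-3 - 2t^-2 + 2t^-1 - 1 + t  (w 0, c 12, <D> = A^-4 - 1 + 2A^4 - 2A^8 + 2A^12 - 2A^16 + A^20)
V(D3) = -t^-4 + t^-3 + t^-1  (w -2, c 10, <D> = A^-2 + A^6 - A^10)
key observation: comparing 3 Jones polynomials yields 3 groups


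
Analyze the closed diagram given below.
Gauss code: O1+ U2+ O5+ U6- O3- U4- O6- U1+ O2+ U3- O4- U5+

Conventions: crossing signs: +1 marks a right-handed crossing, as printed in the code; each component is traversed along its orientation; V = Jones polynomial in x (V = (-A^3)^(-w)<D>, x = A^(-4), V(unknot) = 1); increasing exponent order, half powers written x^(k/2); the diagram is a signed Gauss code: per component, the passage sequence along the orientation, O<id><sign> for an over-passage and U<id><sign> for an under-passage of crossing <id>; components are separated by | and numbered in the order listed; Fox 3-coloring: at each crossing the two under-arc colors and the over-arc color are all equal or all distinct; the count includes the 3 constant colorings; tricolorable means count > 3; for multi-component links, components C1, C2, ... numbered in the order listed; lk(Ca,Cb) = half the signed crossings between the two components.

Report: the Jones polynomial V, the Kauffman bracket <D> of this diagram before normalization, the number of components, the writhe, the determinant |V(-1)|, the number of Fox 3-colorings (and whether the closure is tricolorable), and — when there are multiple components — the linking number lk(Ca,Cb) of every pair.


Jones polynomial: V(x) = -x^-3 + 2x^-2 - 2x^-1 + 3 - 2x + 2x^2 - x^3
<D> = -A^-12 + 2A^-8 - 2A^-4 + 3 - 2A^4 + 2A^8 - A^12; writhe 0
components 1, writhe 0 (6 crossings)
3-colorings: 3 of 3^6, det 13 — not tricolorable
note: w = 0 (over 6 crossings) is diagram-only; (-A^3)^(0) removes it from V
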